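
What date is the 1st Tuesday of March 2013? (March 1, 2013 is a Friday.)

March 2013 begins on a Friday, so the first Tuesday is March 5 (4 days later).

2013-03-05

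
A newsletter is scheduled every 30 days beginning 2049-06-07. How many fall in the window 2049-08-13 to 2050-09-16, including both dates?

Occurrences land 30·i days after 2049-06-07 for i = 0, 1, 2, …
2049-08-13 is 67 days after the start; 67 ÷ 30 = 2 remainder 7; since the remainder is 7, round up to i = 3. First occurrence in the window: #4 on 2049-09-05 (3×30 = 90 days in).
2050-09-16 is 466 days after the start; 466 ÷ 30 = 15 remainder 16. Last occurrence in the window: #16 on 2050-08-31.
Occurrences #4 through #16: 13 in total.

13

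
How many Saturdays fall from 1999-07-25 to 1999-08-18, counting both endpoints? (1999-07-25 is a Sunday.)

3

1999-07-25 is a Sunday; the first Saturday on or after it is 1999-07-31 (6 days later).
From 1999-07-31 to 1999-08-18: 0 + 18 = 18 days (rest of July, August).
18 ÷ 7 = 2 full weeks with remainder 4, so 2 more Saturdays after the first → 3.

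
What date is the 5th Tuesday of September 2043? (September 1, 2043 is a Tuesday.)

September 2043 begins on a Tuesday, so the first Tuesday is September 1.
The 5th Tuesday is 4 weeks later: 1 + 28 = 29.

29 September 2043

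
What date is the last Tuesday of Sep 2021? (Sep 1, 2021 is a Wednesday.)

Sep 2021 begins on a Wednesday, so the first Tuesday is Sep 7 (6 days later).
Sep 2021 has 30 days. Adding weeks: 7, 14, 21, 28 — the last one ≤ 30 is the 28th.

Sep 28, 2021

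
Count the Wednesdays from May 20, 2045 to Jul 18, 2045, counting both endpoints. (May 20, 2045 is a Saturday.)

8

May 20, 2045 is a Saturday; the first Wednesday on or after it is May 24, 2045 (4 days later).
From May 24, 2045 to Jul 18, 2045: 7 + 30 + 18 = 55 days (rest of May, Jun, Jul).
55 ÷ 7 = 7 full weeks with remainder 6, so 7 more Wednesdays after the first → 8.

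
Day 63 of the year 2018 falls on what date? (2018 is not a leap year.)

2018-03-04

January has 31 days (63 − 31 = 32 remain).
February has 28 days (32 − 28 = 4 remain).
4 into March → March 4.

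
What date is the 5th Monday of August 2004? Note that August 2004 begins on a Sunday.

August 30, 2004

August 2004 begins on a Sunday, so the first Monday is August 2 (1 day later).
The 5th Monday is 4 weeks later: 2 + 28 = 30.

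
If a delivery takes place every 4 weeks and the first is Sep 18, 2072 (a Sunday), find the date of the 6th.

The 6th occurrence is 5 intervals after the first: 5 × 28 = 140 days after Sep 18, 2072.
Sep has 30 days — 12 days to the end of Sep leaves 128.
Oct has 31 days (97 left).
Nov has 30 days (67 left).
Dec has 31 days (36 left).
Jan has 31 days (5 left).
5 days into Feb → Feb 5, 2073.

Feb 5, 2073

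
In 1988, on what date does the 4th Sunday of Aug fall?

Aug 1988 begins on a Monday, so the first Sunday is Aug 7 (6 days later).
The 4th Sunday is 3 weeks later: 7 + 21 = 28.

Aug 28, 1988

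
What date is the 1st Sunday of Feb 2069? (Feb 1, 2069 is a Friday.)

Feb 3, 2069

Feb 2069 begins on a Friday, so the first Sunday is Feb 3 (2 days later).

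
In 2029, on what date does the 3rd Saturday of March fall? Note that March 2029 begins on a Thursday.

March 2029 begins on a Thursday, so the first Saturday is March 3 (2 days later).
The 3rd Saturday is 2 weeks later: 3 + 14 = 17.

17 March 2029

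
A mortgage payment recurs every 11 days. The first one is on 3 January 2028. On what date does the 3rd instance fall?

25 January 2028

The 3rd occurrence is 2 intervals after the first: 2 × 11 = 22 days after 3 January 2028.
22 days later is 25 January 2028.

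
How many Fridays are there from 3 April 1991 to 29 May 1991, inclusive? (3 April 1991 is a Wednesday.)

3 April 1991 is a Wednesday; the first Friday on or after it is 5 April 1991 (2 days later).
From 5 April 1991 to 29 May 1991: 25 + 29 = 54 days (rest of April, May).
54 ÷ 7 = 7 full weeks with remainder 5, so 7 more Fridays after the first → 8.

8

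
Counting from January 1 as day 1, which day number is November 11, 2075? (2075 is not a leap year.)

Days in months before November: 31 + 28 + 31 + 30 + 31 + 30 + 31 + 31 + 30 + 31 = 304.
Plus 11 days into November → day 315.

315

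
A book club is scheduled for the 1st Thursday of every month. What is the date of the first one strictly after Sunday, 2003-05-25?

May 2003 starts on a Thursday, so its 1st Thursday is 2003-05-01.
That is not after 2003-05-25, so look at June 2003.
June 2003 starts on a Sunday, so its 1st Thursday is 2003-06-05 (4 days in).

2003-06-05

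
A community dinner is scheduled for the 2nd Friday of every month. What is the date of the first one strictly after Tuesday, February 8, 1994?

February 1994 starts on a Tuesday; its first Friday is the 4th, so the 2nd Friday is the 11th — February 11, 1994.
February 11, 1994 is after February 8, 1994, so that is the next one.

February 11, 1994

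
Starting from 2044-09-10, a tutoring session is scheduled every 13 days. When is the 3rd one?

2044-10-06

The 3rd occurrence is 2 intervals after the first: 2 × 13 = 26 days after 2044-09-10.
September has 30 days — 20 days to the end of September leaves 6.
6 days into October → 2044-10-06.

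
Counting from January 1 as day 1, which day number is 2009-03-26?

Days in months before March: 31 + 28 = 59.
Plus 26 days into March → day 85.

85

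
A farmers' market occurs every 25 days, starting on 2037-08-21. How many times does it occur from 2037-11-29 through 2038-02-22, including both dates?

Occurrences land 25·i days after 2037-08-21 for i = 0, 1, 2, …
2037-11-29 is 100 days after the start; 100 ÷ 25 = 4 remainder 0. First occurrence in the window: #5 on 2037-11-29 (4×25 = 100 days in).
2038-02-22 is 185 days after the start; 185 ÷ 25 = 7 remainder 10. Last occurrence in the window: #8 on 2038-02-12.
Occurrences #5 through #8: 4 in total.

4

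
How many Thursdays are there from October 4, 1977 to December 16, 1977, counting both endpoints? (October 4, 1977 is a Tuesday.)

October 4, 1977 is a Tuesday; the first Thursday on or after it is October 6, 1977 (2 days later).
From October 6, 1977 to December 16, 1977: 25 + 30 + 16 = 71 days (rest of October, November, December).
71 ÷ 7 = 10 full weeks with remainder 1, so 10 more Thursdays after the first → 11.

11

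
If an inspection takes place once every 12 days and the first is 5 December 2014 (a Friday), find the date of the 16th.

The 16th occurrence is 15 intervals after the first: 15 × 12 = 180 days after 5 December 2014.
December has 31 days — 26 days to the end of December leaves 154.
January has 31 days (123 left).
February has 28 days (95 left).
March has 31 days (64 left).
April has 30 days (34 left).
May has 31 days (3 left).
3 days into June → 3 June 2015.

3 June 2015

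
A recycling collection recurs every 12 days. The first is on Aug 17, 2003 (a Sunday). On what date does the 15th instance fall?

Feb 1, 2004

The 15th occurrence is 14 intervals after the first: 14 × 12 = 168 days after Aug 17, 2003.
Aug has 31 days — 14 days to the end of Aug leaves 154.
Sep has 30 days (124 left).
Oct has 31 days (93 left).
Nov has 30 days (63 left).
Dec has 31 days (32 left).
Jan has 31 days (1 left).
1 day into Feb → Feb 1, 2004.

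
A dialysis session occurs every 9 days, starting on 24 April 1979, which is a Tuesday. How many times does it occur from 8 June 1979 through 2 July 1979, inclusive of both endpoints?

Occurrences land 9·i days after 24 April 1979 for i = 0, 1, 2, …
8 June 1979 is 45 days after the start; 45 ÷ 9 = 5 remainder 0. First occurrence in the window: #6 on 8 June 1979 (5×9 = 45 days in).
2 July 1979 is 69 days after the start; 69 ÷ 9 = 7 remainder 6. Last occurrence in the window: #8 on 26 June 1979.
Occurrences #6 through #8: 3 in total.

3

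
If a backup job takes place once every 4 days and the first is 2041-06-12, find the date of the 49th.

2041-12-21

The 49th occurrence is 48 intervals after the first: 48 × 4 = 192 days after 2041-06-12.
June has 30 days — 18 days to the end of June leaves 174.
July has 31 days (143 left).
August has 31 days (112 left).
September has 30 days (82 left).
October has 31 days (51 left).
November has 30 days (21 left).
21 days into December → 2041-12-21.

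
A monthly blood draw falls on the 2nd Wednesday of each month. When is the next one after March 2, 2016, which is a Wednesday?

March 9, 2016

March 2016 starts on a Tuesday; its first Wednesday is the 2nd, so the 2nd Wednesday is the 9th — March 9, 2016.
March 9, 2016 is after March 2, 2016, so that is the next one.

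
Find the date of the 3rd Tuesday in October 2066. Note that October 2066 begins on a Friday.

19 October 2066

October 2066 begins on a Friday, so the first Tuesday is October 5 (4 days later).
The 3rd Tuesday is 2 weeks later: 5 + 14 = 19.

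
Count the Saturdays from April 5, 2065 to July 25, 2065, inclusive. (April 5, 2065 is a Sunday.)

April 5, 2065 is a Sunday; the first Saturday on or after it is April 11, 2065 (6 days later).
From April 11, 2065 to July 25, 2065: 19 + 31 + 30 + 25 = 105 days (rest of April, May, June, July).
105 ÷ 7 = 15 full weeks with remainder 0, so 15 more Saturdays after the first → 16.

16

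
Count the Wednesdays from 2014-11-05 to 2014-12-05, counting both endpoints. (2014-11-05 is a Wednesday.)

2014-11-05 is a Wednesday; the first Wednesday on or after it is 2014-11-05.
From 2014-11-05 to 2014-12-05: 25 + 5 = 30 days (rest of November, December).
30 ÷ 7 = 4 full weeks with remainder 2, so 4 more Wednesdays after the first → 5.

5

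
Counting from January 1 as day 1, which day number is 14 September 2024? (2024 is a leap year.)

258

Days in months before September: 31 + 29 + 31 + 30 + 31 + 30 + 31 + 31 = 244.
Plus 14 days into September → day 258.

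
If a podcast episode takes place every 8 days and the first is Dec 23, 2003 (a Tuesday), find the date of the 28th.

The 28th occurrence is 27 intervals after the first: 27 × 8 = 216 days after Dec 23, 2003.
Dec has 31 days — 8 days to the end of Dec leaves 208.
Jan has 31 days (177 left).
Feb has 29 days (148 left).
Mar has 31 days (117 left).
Apr has 30 days (87 left).
May has 31 days (56 left).
Jun has 30 days (26 left).
26 days into Jul → Jul 26, 2004.

Jul 26, 2004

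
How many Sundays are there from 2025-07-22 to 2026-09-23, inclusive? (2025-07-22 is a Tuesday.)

2025-07-22 is a Tuesday; the first Sunday on or after it is 2025-07-27 (5 days later).
From 2025-07-27 to 2026-09-23: 157 + 266 = 423 days (rest of 2025, to 2026-09-23 in 2026).
423 ÷ 7 = 60 full weeks with remainder 3, so 60 more Sundays after the first → 61.

61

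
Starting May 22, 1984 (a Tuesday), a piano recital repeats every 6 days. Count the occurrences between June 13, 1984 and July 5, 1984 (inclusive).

4

Occurrences land 6·i days after May 22, 1984 for i = 0, 1, 2, …
June 13, 1984 is 22 days after the start; 22 ÷ 6 = 3 remainder 4; since the remainder is 4, round up to i = 4. First occurrence in the window: #5 on June 15, 1984 (4×6 = 24 days in).
July 5, 1984 is 44 days after the start; 44 ÷ 6 = 7 remainder 2. Last occurrence in the window: #8 on July 3, 1984.
Occurrences #5 through #8: 4 in total.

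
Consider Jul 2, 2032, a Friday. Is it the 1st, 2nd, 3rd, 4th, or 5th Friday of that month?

1st

Day 2 falls in week ⌈2/7⌉ of the month.
Days 1–7 hold the 1st Friday, 8–14 the 2nd, 15–21 the 3rd, 22–28 the 4th, 29–31 the 5th.
2 is in the range for the 1st.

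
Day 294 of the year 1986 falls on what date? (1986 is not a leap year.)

1986-10-21

January has 31 days (294 − 31 = 263 remain).
February has 28 days (263 − 28 = 235 remain).
March has 31 days (235 − 31 = 204 remain).
April has 30 days (204 − 30 = 174 remain).
May has 31 days (174 − 31 = 143 remain).
June has 30 days (143 − 30 = 113 remain).
July has 31 days (113 − 31 = 82 remain).
August has 31 days (82 − 31 = 51 remain).
September has 30 days (51 − 30 = 21 remain).
21 into October → October 21.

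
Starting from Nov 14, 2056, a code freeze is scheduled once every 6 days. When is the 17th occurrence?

Feb 18, 2057

The 17th occurrence is 16 intervals after the first: 16 × 6 = 96 days after Nov 14, 2056.
Nov has 30 days — 16 days to the end of Nov leaves 80.
Dec has 31 days (49 left).
Jan has 31 days (18 left).
18 days into Feb → Feb 18, 2057.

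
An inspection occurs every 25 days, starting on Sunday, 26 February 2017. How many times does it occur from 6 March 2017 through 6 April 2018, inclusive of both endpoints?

16

Occurrences land 25·i days after 26 February 2017 for i = 0, 1, 2, …
6 March 2017 is 8 days after the start; 8 ÷ 25 = 0 remainder 8; since the remainder is 8, round up to i = 1. First occurrence in the window: #2 on 23 March 2017 (1×25 = 25 days in).
6 April 2018 is 404 days after the start; 404 ÷ 25 = 16 remainder 4. Last occurrence in the window: #17 on 2 April 2018.
Occurrences #2 through #17: 16 in total.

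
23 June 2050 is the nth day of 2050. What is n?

174

Days in months before June: 31 + 28 + 31 + 30 + 31 = 151.
Plus 23 days into June → day 174.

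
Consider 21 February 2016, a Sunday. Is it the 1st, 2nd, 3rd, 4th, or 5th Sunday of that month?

Day 21 falls in week ⌈21/7⌉ of the month.
Days 1–7 hold the 1st Sunday, 8–14 the 2nd, 15–21 the 3rd, 22–28 the 4th, 29–31 the 5th.
21 is in the range for the 3rd.

3rd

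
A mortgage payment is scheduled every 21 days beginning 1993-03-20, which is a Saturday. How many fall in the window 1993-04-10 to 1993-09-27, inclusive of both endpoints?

Occurrences land 21·i days after 1993-03-20 for i = 0, 1, 2, …
1993-04-10 is 21 days after the start; 21 ÷ 21 = 1 remainder 0. First occurrence in the window: #2 on 1993-04-10 (1×21 = 21 days in).
1993-09-27 is 191 days after the start; 191 ÷ 21 = 9 remainder 2. Last occurrence in the window: #10 on 1993-09-25.
Occurrences #2 through #10: 9 in total.

9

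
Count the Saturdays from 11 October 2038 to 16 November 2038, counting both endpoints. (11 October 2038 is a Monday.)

11 October 2038 is a Monday; the first Saturday on or after it is 16 October 2038 (5 days later).
From 16 October 2038 to 16 November 2038: 15 + 16 = 31 days (rest of October, November).
31 ÷ 7 = 4 full weeks with remainder 3, so 4 more Saturdays after the first → 5.

5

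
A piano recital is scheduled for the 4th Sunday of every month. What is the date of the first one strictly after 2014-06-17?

June 2014 starts on a Sunday; its first Sunday is the 1st, so the 4th Sunday is the 22nd — 2014-06-22.
2014-06-22 is after 2014-06-17, so that is the next one.

2014-06-22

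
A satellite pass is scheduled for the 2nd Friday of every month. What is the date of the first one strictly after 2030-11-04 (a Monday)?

November 2030 starts on a Friday; its first Friday is the 1st, so the 2nd Friday is the 8th — 2030-11-08.
2030-11-08 is after 2030-11-04, so that is the next one.

2030-11-08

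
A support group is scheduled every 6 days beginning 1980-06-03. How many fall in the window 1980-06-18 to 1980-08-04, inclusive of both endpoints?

8

Occurrences land 6·i days after 1980-06-03 for i = 0, 1, 2, …
1980-06-18 is 15 days after the start; 15 ÷ 6 = 2 remainder 3; since the remainder is 3, round up to i = 3. First occurrence in the window: #4 on 1980-06-21 (3×6 = 18 days in).
1980-08-04 is 62 days after the start; 62 ÷ 6 = 10 remainder 2. Last occurrence in the window: #11 on 1980-08-02.
Occurrences #4 through #11: 8 in total.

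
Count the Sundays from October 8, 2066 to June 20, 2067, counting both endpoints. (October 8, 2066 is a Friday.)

37

October 8, 2066 is a Friday; the first Sunday on or after it is October 10, 2066 (2 days later).
From October 10, 2066 to June 20, 2067: 21 + 30 + 31 + 31 + 28 + 31 + 30 + 31 + 20 = 253 days (rest of October, November, December, January, February, March, April, May, June).
253 ÷ 7 = 36 full weeks with remainder 1, so 36 more Sundays after the first → 37.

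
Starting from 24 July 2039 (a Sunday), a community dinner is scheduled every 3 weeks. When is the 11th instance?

The 11th occurrence is 10 intervals after the first: 10 × 21 = 210 days after 24 July 2039.
July has 31 days — 7 days to the end of July leaves 203.
August has 31 days (172 left).
September has 30 days (142 left).
October has 31 days (111 left).
November has 30 days (81 left).
December has 31 days (50 left).
January has 31 days (19 left).
19 days into February → 19 February 2040.

19 February 2040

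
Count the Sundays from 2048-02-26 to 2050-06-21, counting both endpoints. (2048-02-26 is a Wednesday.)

121

2048-02-26 is a Wednesday; the first Sunday on or after it is 2048-03-01 (4 days later).
From 2048-03-01 to 2050-06-21: 305 + 365 + 172 = 842 days (rest of 2048, 2049, to 2050-06-21 in 2050).
842 ÷ 7 = 120 full weeks with remainder 2, so 120 more Sundays after the first → 121.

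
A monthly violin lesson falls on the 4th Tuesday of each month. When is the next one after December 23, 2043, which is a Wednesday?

January 26, 2044

December 2043 starts on a Tuesday; its first Tuesday is the 1st, so the 4th Tuesday is the 22nd — December 22, 2043.
That is not after December 23, 2043, so look at January 2044.
January 2044 starts on a Friday; its first Tuesday is the 5th, so the 4th Tuesday is the 26th — January 26, 2044.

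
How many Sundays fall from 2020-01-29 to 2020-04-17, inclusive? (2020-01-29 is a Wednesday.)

2020-01-29 is a Wednesday; the first Sunday on or after it is 2020-02-02 (4 days later).
From 2020-02-02 to 2020-04-17: 27 + 31 + 17 = 75 days (rest of February, March, April).
75 ÷ 7 = 10 full weeks with remainder 5, so 10 more Sundays after the first → 11.

11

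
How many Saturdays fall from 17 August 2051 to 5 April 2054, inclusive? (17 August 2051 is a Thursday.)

138

17 August 2051 is a Thursday; the first Saturday on or after it is 19 August 2051 (2 days later).
From 19 August 2051 to 5 April 2054: 134 + 366 + 365 + 95 = 960 days (rest of 2051, 2052, 2053, to 5 April 2054 in 2054).
960 ÷ 7 = 137 full weeks with remainder 1, so 137 more Saturdays after the first → 138.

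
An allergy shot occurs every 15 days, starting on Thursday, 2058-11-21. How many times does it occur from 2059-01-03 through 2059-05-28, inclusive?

10

Occurrences land 15·i days after 2058-11-21 for i = 0, 1, 2, …
2059-01-03 is 43 days after the start; 43 ÷ 15 = 2 remainder 13; since the remainder is 13, round up to i = 3. First occurrence in the window: #4 on 2059-01-05 (3×15 = 45 days in).
2059-05-28 is 188 days after the start; 188 ÷ 15 = 12 remainder 8. Last occurrence in the window: #13 on 2059-05-20.
Occurrences #4 through #13: 10 in total.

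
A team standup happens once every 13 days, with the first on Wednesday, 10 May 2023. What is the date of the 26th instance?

The 26th occurrence is 25 intervals after the first: 25 × 13 = 325 days after 10 May 2023.
May has 31 days — 21 days to the end of May leaves 304.
June has 30 days (274 left).
July has 31 days (243 left).
August has 31 days (212 left).
September has 30 days (182 left).
October has 31 days (151 left).
November has 30 days (121 left).
December has 31 days (90 left).
January has 31 days (59 left).
February has 29 days (30 left).
30 days into March → 30 March 2024.

30 March 2024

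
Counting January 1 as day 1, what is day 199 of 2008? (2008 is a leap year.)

July 17, 2008

January has 31 days (199 − 31 = 168 remain).
February has 29 days (168 − 29 = 139 remain).
March has 31 days (139 − 31 = 108 remain).
April has 30 days (108 − 30 = 78 remain).
May has 31 days (78 − 31 = 47 remain).
June has 30 days (47 − 30 = 17 remain).
17 into July → July 17.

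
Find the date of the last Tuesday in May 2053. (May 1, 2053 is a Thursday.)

May 27, 2053

May 2053 begins on a Thursday, so the first Tuesday is May 6 (5 days later).
May 2053 has 31 days. Adding weeks: 6, 13, 20, 27 — the last one ≤ 31 is the 27th.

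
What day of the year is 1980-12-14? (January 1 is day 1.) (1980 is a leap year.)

349

Days in months before December: 31 + 29 + 31 + 30 + 31 + 30 + 31 + 31 + 30 + 31 + 30 = 335.
Plus 14 days into December → day 349.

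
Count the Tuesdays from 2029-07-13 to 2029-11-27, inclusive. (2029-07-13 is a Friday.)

20

2029-07-13 is a Friday; the first Tuesday on or after it is 2029-07-17 (4 days later).
From 2029-07-17 to 2029-11-27: 14 + 31 + 30 + 31 + 27 = 133 days (rest of July, August, September, October, November).
133 ÷ 7 = 19 full weeks with remainder 0, so 19 more Tuesdays after the first → 20.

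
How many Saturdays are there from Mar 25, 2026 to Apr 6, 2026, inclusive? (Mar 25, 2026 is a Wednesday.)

Mar 25, 2026 is a Wednesday; the first Saturday on or after it is Mar 28, 2026 (3 days later).
From Mar 28, 2026 to Apr 6, 2026: 3 + 6 = 9 days (rest of Mar, Apr).
9 ÷ 7 = 1 full weeks with remainder 2, so 1 more Saturdays after the first → 2.

2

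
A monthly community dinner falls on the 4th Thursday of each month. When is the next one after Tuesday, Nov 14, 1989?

Nov 1989 starts on a Wednesday; its first Thursday is the 2nd, so the 4th Thursday is the 23rd — Nov 23, 1989.
Nov 23, 1989 is after Nov 14, 1989, so that is the next one.

Nov 23, 1989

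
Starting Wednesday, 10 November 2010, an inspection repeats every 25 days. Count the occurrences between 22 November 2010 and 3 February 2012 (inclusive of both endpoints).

Occurrences land 25·i days after 10 November 2010 for i = 0, 1, 2, …
22 November 2010 is 12 days after the start; 12 ÷ 25 = 0 remainder 12; since the remainder is 12, round up to i = 1. First occurrence in the window: #2 on 5 December 2010 (1×25 = 25 days in).
3 February 2012 is 450 days after the start; 450 ÷ 25 = 18 remainder 0. Last occurrence in the window: #19 on 3 February 2012.
Occurrences #2 through #19: 18 in total.

18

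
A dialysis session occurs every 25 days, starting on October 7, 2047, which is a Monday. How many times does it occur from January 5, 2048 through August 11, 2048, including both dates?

9

Occurrences land 25·i days after October 7, 2047 for i = 0, 1, 2, …
January 5, 2048 is 90 days after the start; 90 ÷ 25 = 3 remainder 15; since the remainder is 15, round up to i = 4. First occurrence in the window: #5 on January 15, 2048 (4×25 = 100 days in).
August 11, 2048 is 309 days after the start; 309 ÷ 25 = 12 remainder 9. Last occurrence in the window: #13 on August 2, 2048.
Occurrences #5 through #13: 9 in total.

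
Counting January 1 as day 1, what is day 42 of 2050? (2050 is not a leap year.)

January has 31 days (42 − 31 = 11 remain).
11 into February → February 11.

February 11, 2050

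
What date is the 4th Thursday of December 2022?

December 2022 begins on a Thursday, so the first Thursday is December 1.
The 4th Thursday is 3 weeks later: 1 + 21 = 22.

22 December 2022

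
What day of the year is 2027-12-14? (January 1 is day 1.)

Days in months before December: 31 + 28 + 31 + 30 + 31 + 30 + 31 + 31 + 30 + 31 + 30 = 334.
Plus 14 days into December → day 348.

348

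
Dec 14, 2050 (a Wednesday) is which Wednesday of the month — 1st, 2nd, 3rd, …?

2nd

Day 14 falls in week ⌈14/7⌉ of the month.
Days 1–7 hold the 1st Wednesday, 8–14 the 2nd, 15–21 the 3rd, 22–28 the 4th, 29–31 the 5th.
14 is in the range for the 2nd.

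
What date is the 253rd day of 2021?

January has 31 days (253 − 31 = 222 remain).
February has 28 days (222 − 28 = 194 remain).
March has 31 days (194 − 31 = 163 remain).
April has 30 days (163 − 30 = 133 remain).
May has 31 days (133 − 31 = 102 remain).
June has 30 days (102 − 30 = 72 remain).
July has 31 days (72 − 31 = 41 remain).
August has 31 days (41 − 31 = 10 remain).
10 into September → September 10.

2021-09-10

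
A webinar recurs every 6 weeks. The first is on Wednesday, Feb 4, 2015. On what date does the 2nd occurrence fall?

Mar 18, 2015

The 2nd occurrence is 1 interval after the first: 1 × 42 = 42 days after Feb 4, 2015.
Feb has 28 days — 24 days to the end of Feb leaves 18.
18 days into Mar → Mar 18, 2015.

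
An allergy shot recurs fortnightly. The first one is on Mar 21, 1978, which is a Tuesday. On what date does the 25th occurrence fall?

The 25th occurrence is 24 intervals after the first: 24 × 14 = 336 days after Mar 21, 1978.
Mar has 31 days — 10 days to the end of Mar leaves 326.
Apr has 30 days (296 left).
May has 31 days (265 left).
Jun has 30 days (235 left).
Jul has 31 days (204 left).
Aug has 31 days (173 left).
Sep has 30 days (143 left).
Oct has 31 days (112 left).
Nov has 30 days (82 left).
Dec has 31 days (51 left).
Jan has 31 days (20 left).
20 days into Feb → Feb 20, 1979.

Feb 20, 1979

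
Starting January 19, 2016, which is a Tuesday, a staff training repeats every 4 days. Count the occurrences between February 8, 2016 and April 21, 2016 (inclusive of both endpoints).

Occurrences land 4·i days after January 19, 2016 for i = 0, 1, 2, …
February 8, 2016 is 20 days after the start; 20 ÷ 4 = 5 remainder 0. First occurrence in the window: #6 on February 8, 2016 (5×4 = 20 days in).
April 21, 2016 is 93 days after the start; 93 ÷ 4 = 23 remainder 1. Last occurrence in the window: #24 on April 20, 2016.
Occurrences #6 through #24: 19 in total.

19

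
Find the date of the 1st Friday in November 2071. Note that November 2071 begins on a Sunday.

November 2071 begins on a Sunday, so the first Friday is November 6 (5 days later).

November 6, 2071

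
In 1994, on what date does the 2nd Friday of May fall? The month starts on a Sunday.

May 1994 begins on a Sunday, so the first Friday is May 6 (5 days later).
The 2nd Friday is 1 weeks later: 6 + 7 = 13.

May 13, 1994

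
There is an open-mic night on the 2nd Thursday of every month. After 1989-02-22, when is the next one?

February 1989 starts on a Wednesday; its first Thursday is the 2nd, so the 2nd Thursday is the 9th — 1989-02-09.
That is not after 1989-02-22, so look at March 1989.
March 1989 starts on a Wednesday; its first Thursday is the 2nd, so the 2nd Thursday is the 9th — 1989-03-09.

1989-03-09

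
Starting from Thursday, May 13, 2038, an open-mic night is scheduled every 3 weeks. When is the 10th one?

The 10th occurrence is 9 intervals after the first: 9 × 21 = 189 days after May 13, 2038.
May has 31 days — 18 days to the end of May leaves 171.
June has 30 days (141 left).
July has 31 days (110 left).
August has 31 days (79 left).
September has 30 days (49 left).
October has 31 days (18 left).
18 days into November → November 18, 2038.

November 18, 2038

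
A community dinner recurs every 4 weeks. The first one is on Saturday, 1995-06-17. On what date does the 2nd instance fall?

The 2nd occurrence is 1 interval after the first: 1 × 28 = 28 days after 1995-06-17.
June has 30 days — 13 days to the end of June leaves 15.
15 days into July → 1995-07-15.

1995-07-15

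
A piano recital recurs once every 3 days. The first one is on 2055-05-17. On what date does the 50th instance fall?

The 50th occurrence is 49 intervals after the first: 49 × 3 = 147 days after 2055-05-17.
May has 31 days — 14 days to the end of May leaves 133.
June has 30 days (103 left).
July has 31 days (72 left).
August has 31 days (41 left).
September has 30 days (11 left).
11 days into October → 2055-10-11.

2055-10-11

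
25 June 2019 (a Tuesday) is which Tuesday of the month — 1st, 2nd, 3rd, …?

4th

Day 25 falls in week ⌈25/7⌉ of the month.
Days 1–7 hold the 1st Tuesday, 8–14 the 2nd, 15–21 the 3rd, 22–28 the 4th, 29–31 the 5th.
25 is in the range for the 4th.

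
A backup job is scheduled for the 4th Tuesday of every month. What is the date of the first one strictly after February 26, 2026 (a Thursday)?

March 24, 2026

February 2026 starts on a Sunday; its first Tuesday is the 3rd, so the 4th Tuesday is the 24th — February 24, 2026.
That is not after February 26, 2026, so look at March 2026.
March 2026 starts on a Sunday; its first Tuesday is the 3rd, so the 4th Tuesday is the 24th — March 24, 2026.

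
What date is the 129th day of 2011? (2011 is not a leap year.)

9 May 2011

January has 31 days (129 − 31 = 98 remain).
February has 28 days (98 − 28 = 70 remain).
March has 31 days (70 − 31 = 39 remain).
April has 30 days (39 − 30 = 9 remain).
9 into May → May 9.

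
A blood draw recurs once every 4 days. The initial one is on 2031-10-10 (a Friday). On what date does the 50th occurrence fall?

The 50th occurrence is 49 intervals after the first: 49 × 4 = 196 days after 2031-10-10.
October has 31 days — 21 days to the end of October leaves 175.
November has 30 days (145 left).
December has 31 days (114 left).
January has 31 days (83 left).
February has 29 days (54 left).
March has 31 days (23 left).
23 days into April → 2032-04-23.

2032-04-23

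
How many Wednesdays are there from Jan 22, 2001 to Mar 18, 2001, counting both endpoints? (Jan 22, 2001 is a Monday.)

8

Jan 22, 2001 is a Monday; the first Wednesday on or after it is Jan 24, 2001 (2 days later).
From Jan 24, 2001 to Mar 18, 2001: 7 + 28 + 18 = 53 days (rest of Jan, Feb, Mar).
53 ÷ 7 = 7 full weeks with remainder 4, so 7 more Wednesdays after the first → 8.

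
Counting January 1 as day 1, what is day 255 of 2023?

January has 31 days (255 − 31 = 224 remain).
February has 28 days (224 − 28 = 196 remain).
March has 31 days (196 − 31 = 165 remain).
April has 30 days (165 − 30 = 135 remain).
May has 31 days (135 − 31 = 104 remain).
June has 30 days (104 − 30 = 74 remain).
July has 31 days (74 − 31 = 43 remain).
August has 31 days (43 − 31 = 12 remain).
12 into September → September 12.

2023-09-12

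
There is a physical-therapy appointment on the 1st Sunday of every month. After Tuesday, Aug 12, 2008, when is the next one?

Sep 7, 2008

Aug 2008 starts on a Friday, so its 1st Sunday is Aug 3, 2008 (2 days in).
That is not after Aug 12, 2008, so look at Sep 2008.
Sep 2008 starts on a Monday, so its 1st Sunday is Sep 7, 2008 (6 days in).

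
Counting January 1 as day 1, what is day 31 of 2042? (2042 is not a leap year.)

31 into January → January 31.

2042-01-31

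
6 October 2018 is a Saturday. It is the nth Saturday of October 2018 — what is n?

1st

Day 6 falls in week ⌈6/7⌉ of the month.
Days 1–7 hold the 1st Saturday, 8–14 the 2nd, 15–21 the 3rd, 22–28 the 4th, 29–31 the 5th.
6 is in the range for the 1st.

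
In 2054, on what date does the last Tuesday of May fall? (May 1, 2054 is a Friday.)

May 26, 2054

May 2054 begins on a Friday, so the first Tuesday is May 5 (4 days later).
May 2054 has 31 days. Adding weeks: 5, 12, 19, 26 — the last one ≤ 31 is the 26th.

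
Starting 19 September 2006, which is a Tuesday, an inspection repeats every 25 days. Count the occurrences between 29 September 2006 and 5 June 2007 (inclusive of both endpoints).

10

Occurrences land 25·i days after 19 September 2006 for i = 0, 1, 2, …
29 September 2006 is 10 days after the start; 10 ÷ 25 = 0 remainder 10; since the remainder is 10, round up to i = 1. First occurrence in the window: #2 on 14 October 2006 (1×25 = 25 days in).
5 June 2007 is 259 days after the start; 259 ÷ 25 = 10 remainder 9. Last occurrence in the window: #11 on 27 May 2007.
Occurrences #2 through #11: 10 in total.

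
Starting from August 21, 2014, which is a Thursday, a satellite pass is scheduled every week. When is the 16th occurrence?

The 16th occurrence is 15 intervals after the first: 15 × 7 = 105 days after August 21, 2014.
August has 31 days — 10 days to the end of August leaves 95.
September has 30 days (65 left).
October has 31 days (34 left).
November has 30 days (4 left).
4 days into December → December 4, 2014.

December 4, 2014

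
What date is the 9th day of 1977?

9 into January → January 9.

January 9, 1977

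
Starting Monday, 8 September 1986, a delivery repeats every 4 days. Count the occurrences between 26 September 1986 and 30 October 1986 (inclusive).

9

Occurrences land 4·i days after 8 September 1986 for i = 0, 1, 2, …
26 September 1986 is 18 days after the start; 18 ÷ 4 = 4 remainder 2; since the remainder is 2, round up to i = 5. First occurrence in the window: #6 on 28 September 1986 (5×4 = 20 days in).
30 October 1986 is 52 days after the start; 52 ÷ 4 = 13 remainder 0. Last occurrence in the window: #14 on 30 October 1986.
Occurrences #6 through #14: 9 in total.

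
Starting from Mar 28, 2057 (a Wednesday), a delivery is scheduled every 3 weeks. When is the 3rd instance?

May 9, 2057

The 3rd occurrence is 2 intervals after the first: 2 × 21 = 42 days after Mar 28, 2057.
Mar has 31 days — 3 days to the end of Mar leaves 39.
Apr has 30 days (9 left).
9 days into May → May 9, 2057.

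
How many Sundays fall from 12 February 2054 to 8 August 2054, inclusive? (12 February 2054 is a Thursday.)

25

12 February 2054 is a Thursday; the first Sunday on or after it is 15 February 2054 (3 days later).
From 15 February 2054 to 8 August 2054: 13 + 31 + 30 + 31 + 30 + 31 + 8 = 174 days (rest of February, March, April, May, June, July, August).
174 ÷ 7 = 24 full weeks with remainder 6, so 24 more Sundays after the first → 25.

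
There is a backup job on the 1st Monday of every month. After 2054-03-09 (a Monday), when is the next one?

March 2054 starts on a Sunday, so its 1st Monday is 2054-03-02 (1 day in).
That is not after 2054-03-09, so look at April 2054.
April 2054 starts on a Wednesday, so its 1st Monday is 2054-04-06 (5 days in).

2054-04-06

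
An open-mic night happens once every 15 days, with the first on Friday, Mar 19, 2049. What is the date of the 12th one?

The 12th occurrence is 11 intervals after the first: 11 × 15 = 165 days after Mar 19, 2049.
Mar has 31 days — 12 days to the end of Mar leaves 153.
Apr has 30 days (123 left).
May has 31 days (92 left).
Jun has 30 days (62 left).
Jul has 31 days (31 left).
31 days into Aug → Aug 31, 2049.

Aug 31, 2049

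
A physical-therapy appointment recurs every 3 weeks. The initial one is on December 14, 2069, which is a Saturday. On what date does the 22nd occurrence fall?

The 22nd occurrence is 21 intervals after the first: 21 × 21 = 441 days after December 14, 2069.
December has 31 days — 17 days to the end of December leaves 424.
2070 has 365 days (59 left).
January has 31 days (28 left).
28 days into February → February 28, 2071.

February 28, 2071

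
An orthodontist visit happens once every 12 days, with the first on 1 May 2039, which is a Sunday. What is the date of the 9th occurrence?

The 9th occurrence is 8 intervals after the first: 8 × 12 = 96 days after 1 May 2039.
May has 31 days — 30 days to the end of May leaves 66.
June has 30 days (36 left).
July has 31 days (5 left).
5 days into August → 5 August 2039.

5 August 2039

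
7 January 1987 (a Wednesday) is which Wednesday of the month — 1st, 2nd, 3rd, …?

1st

Day 7 falls in week ⌈7/7⌉ of the month.
Days 1–7 hold the 1st Wednesday, 8–14 the 2nd, 15–21 the 3rd, 22–28 the 4th, 29–31 the 5th.
7 is in the range for the 1st.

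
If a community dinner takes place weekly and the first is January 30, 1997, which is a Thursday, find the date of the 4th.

February 20, 1997

The 4th occurrence is 3 intervals after the first: 3 × 7 = 21 days after January 30, 1997.
January has 31 days — 1 day to the end of January leaves 20.
20 days into February → February 20, 1997.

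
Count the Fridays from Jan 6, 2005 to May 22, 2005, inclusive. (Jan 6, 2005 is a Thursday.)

20

Jan 6, 2005 is a Thursday; the first Friday on or after it is Jan 7, 2005 (1 day later).
From Jan 7, 2005 to May 22, 2005: 24 + 28 + 31 + 30 + 22 = 135 days (rest of Jan, Feb, Mar, Apr, May).
135 ÷ 7 = 19 full weeks with remainder 2, so 19 more Fridays after the first → 20.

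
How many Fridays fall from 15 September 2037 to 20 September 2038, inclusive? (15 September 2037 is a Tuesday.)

53

15 September 2037 is a Tuesday; the first Friday on or after it is 18 September 2037 (3 days later).
From 18 September 2037 to 20 September 2038: 104 + 263 = 367 days (rest of 2037, to 20 September 2038 in 2038).
367 ÷ 7 = 52 full weeks with remainder 3, so 52 more Fridays after the first → 53.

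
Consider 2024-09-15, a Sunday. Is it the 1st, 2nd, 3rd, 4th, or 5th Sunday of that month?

3rd

Day 15 falls in week ⌈15/7⌉ of the month.
Days 1–7 hold the 1st Sunday, 8–14 the 2nd, 15–21 the 3rd, 22–28 the 4th, 29–31 the 5th.
15 is in the range for the 3rd.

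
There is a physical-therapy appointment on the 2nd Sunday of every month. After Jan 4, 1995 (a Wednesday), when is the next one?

Jan 8, 1995

Jan 1995 starts on a Sunday; its first Sunday is the 1st, so the 2nd Sunday is the 8th — Jan 8, 1995.
Jan 8, 1995 is after Jan 4, 1995, so that is the next one.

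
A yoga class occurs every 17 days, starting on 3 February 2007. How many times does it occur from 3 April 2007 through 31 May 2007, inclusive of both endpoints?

Occurrences land 17·i days after 3 February 2007 for i = 0, 1, 2, …
3 April 2007 is 59 days after the start; 59 ÷ 17 = 3 remainder 8; since the remainder is 8, round up to i = 4. First occurrence in the window: #5 on 12 April 2007 (4×17 = 68 days in).
31 May 2007 is 117 days after the start; 117 ÷ 17 = 6 remainder 15. Last occurrence in the window: #7 on 16 May 2007.
Occurrences #5 through #7: 3 in total.

3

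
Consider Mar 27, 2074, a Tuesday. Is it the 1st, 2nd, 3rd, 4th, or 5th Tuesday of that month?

4th

Day 27 falls in week ⌈27/7⌉ of the month.
Days 1–7 hold the 1st Tuesday, 8–14 the 2nd, 15–21 the 3rd, 22–28 the 4th, 29–31 the 5th.
27 is in the range for the 4th.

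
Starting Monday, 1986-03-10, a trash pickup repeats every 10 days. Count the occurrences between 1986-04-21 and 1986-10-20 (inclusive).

18

Occurrences land 10·i days after 1986-03-10 for i = 0, 1, 2, …
1986-04-21 is 42 days after the start; 42 ÷ 10 = 4 remainder 2; since the remainder is 2, round up to i = 5. First occurrence in the window: #6 on 1986-04-29 (5×10 = 50 days in).
1986-10-20 is 224 days after the start; 224 ÷ 10 = 22 remainder 4. Last occurrence in the window: #23 on 1986-10-16.
Occurrences #6 through #23: 18 in total.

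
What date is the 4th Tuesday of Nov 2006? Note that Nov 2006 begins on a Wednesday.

Nov 2006 begins on a Wednesday, so the first Tuesday is Nov 7 (6 days later).
The 4th Tuesday is 3 weeks later: 7 + 21 = 28.

Nov 28, 2006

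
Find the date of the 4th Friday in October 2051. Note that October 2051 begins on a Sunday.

October 27, 2051

October 2051 begins on a Sunday, so the first Friday is October 6 (5 days later).
The 4th Friday is 3 weeks later: 6 + 21 = 27.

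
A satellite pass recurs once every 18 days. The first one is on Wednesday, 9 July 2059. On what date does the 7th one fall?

The 7th occurrence is 6 intervals after the first: 6 × 18 = 108 days after 9 July 2059.
July has 31 days — 22 days to the end of July leaves 86.
August has 31 days (55 left).
September has 30 days (25 left).
25 days into October → 25 October 2059.

25 October 2059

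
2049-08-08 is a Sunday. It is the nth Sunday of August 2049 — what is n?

2nd

Day 8 falls in week ⌈8/7⌉ of the month.
Days 1–7 hold the 1st Sunday, 8–14 the 2nd, 15–21 the 3rd, 22–28 the 4th, 29–31 the 5th.
8 is in the range for the 2nd.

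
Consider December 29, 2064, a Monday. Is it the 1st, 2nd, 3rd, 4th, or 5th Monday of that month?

Day 29 falls in week ⌈29/7⌉ of the month.
Days 1–7 hold the 1st Monday, 8–14 the 2nd, 15–21 the 3rd, 22–28 the 4th, 29–31 the 5th.
29 is in the range for the 5th.

5th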